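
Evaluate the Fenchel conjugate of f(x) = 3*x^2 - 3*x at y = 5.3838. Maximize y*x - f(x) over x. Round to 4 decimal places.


f*(y) = sup_x {y*x - a*x^2 - b*x} = sup_x {(y-b)*x - a*x^2}
FOC: (y - b) - 2a*x = 0 => x* = (y - b)/(2a)
x* = (5.3838 + 3)/(2*3) = 1.3973
f*(5.3838) = (y-b)^2/(4a) = (5.3838 + 3)^2/(4*3)
= 70.2881/12 = 5.8573


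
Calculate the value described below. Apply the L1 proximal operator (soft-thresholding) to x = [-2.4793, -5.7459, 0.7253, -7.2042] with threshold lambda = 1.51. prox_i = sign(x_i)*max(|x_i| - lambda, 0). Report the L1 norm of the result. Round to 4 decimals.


Soft-thresholding with lambda = 1.51:
prox(-2.4793) = sign(-2.4793)*max(|-2.4793| - 1.51, 0) = -0.9693
prox(-5.7459) = sign(-5.7459)*max(|-5.7459| - 1.51, 0) = -4.2359
prox(0.7253) = sign(0.7253)*max(|0.7253| - 1.51, 0) = 0.0
prox(-7.2042) = sign(-7.2042)*max(|-7.2042| - 1.51, 0) = -5.6942
prox(x) = [-0.9693, -4.2359, 0.0, -5.6942]
||prox(x)||_1 = 0.9693 + 4.2359 + 0.0 + 5.6942 = 10.8994


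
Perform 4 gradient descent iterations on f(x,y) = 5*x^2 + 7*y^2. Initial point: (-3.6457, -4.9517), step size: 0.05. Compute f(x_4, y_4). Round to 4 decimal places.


Gradient descent on f(x,y) = 5*x^2 + 7*y^2.
Starting point: (-3.6457, -4.9517), alpha = 0.05
Step 1: grad_x = 2*5*-3.6457 = -36.457, grad_y = 2*7*-4.9517 = -69.3238
  x_1 = -3.6457 - 0.05*-36.457 = -1.8229
  y_1 = -4.9517 - 0.05*-69.3238 = -1.4855
Step 2: grad_x = 2*5*-1.8229 = -18.2285, grad_y = 2*7*-1.4855 = -20.7971
  x_2 = -1.8229 - 0.05*-18.2285 = -0.9114
  y_2 = -1.4855 - 0.05*-20.7971 = -0.4457
Step 3: grad_x = 2*5*-0.9114 = -9.1143, grad_y = 2*7*-0.4457 = -6.2391
  x_3 = -0.9114 - 0.05*-9.1143 = -0.4557
  y_3 = -0.4457 - 0.05*-6.2391 = -0.1337
Step 4: grad_x = 2*5*-0.4557 = -4.5571, grad_y = 2*7*-0.1337 = -1.8717
  x_4 = -0.4557 - 0.05*-4.5571 = -0.2279
  y_4 = -0.1337 - 0.05*-1.8717 = -0.0401
f(-0.2279, -0.0401) = 5*(-0.2279)^2 + 7*(-0.0401)^2 = 0.2709


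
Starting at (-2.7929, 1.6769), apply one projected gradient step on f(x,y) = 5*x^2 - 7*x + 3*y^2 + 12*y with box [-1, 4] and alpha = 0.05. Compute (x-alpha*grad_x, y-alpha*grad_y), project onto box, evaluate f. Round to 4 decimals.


Step 1: Compute gradient at (-2.7929, 1.6769).
grad_x = 2*5*-2.7929 - 7 = -34.929
grad_y = 2*3*1.6769 + 12 = 22.0614
Step 2: Gradient step.
x_raw = -2.7929 - 0.05*-34.929 = -1.0465
y_raw = 1.6769 - 0.05*22.0614 = 0.5738
Step 3: Project onto [-1, 4].
x_proj = clip(-1.0465) = -1.0
y_proj = clip(0.5738) = 0.5738
Step 4: Evaluate f.
f(-1.0, 0.5738) = 19.8738


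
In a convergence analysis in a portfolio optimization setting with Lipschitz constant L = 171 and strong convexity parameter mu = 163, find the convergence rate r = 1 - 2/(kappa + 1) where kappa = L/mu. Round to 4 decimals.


Step 1: Compute the condition number.
kappa = L/mu = 171/163 = 1.0491
Step 2: Compute the convergence rate.
r = 1 - 2/(kappa + 1) = 1 - 2*mu/(L + mu) = (L - mu)/(L + mu) = 8/334 = 0.024


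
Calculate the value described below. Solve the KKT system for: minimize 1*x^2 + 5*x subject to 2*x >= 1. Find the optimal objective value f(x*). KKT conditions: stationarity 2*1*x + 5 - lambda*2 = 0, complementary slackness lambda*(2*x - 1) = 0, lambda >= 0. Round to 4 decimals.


Step 1: Try lambda = 0 (constraint inactive).
x_unc = -5/(2*1) = -2.5
Check: 2*-2.5 = -5.0 < 1 -- violated!
Step 2: Constraint must be active: 2*x = 1
x* = 1/2 = 0.5
lambda = (2*1*0.5 + 5)/2 = 3.0
Step 3: Compute optimal value.
f(x*) = 1*0.5^2 + 5*0.5 = 2.75


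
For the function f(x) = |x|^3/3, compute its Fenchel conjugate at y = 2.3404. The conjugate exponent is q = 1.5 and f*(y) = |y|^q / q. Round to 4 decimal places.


The conjugate exponent q satisfies 1/p + 1/q = 1.
p = 3, so q = 3/(3 - 1) = 1.5
|y|^q = 2.3404^1.5 = 3.5804
f*(2.3404) = 3.5804 / 1.5 = 2.387


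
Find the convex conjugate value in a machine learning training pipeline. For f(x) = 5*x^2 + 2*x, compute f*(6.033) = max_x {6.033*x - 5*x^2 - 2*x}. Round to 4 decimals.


f*(y) = sup_x {y*x - a*x^2 - b*x} = sup_x {(y-b)*x - a*x^2}
FOC: (y - b) - 2a*x = 0 => x* = (y - b)/(2a)
x* = (6.033 - 2)/(2*5) = 0.4033
f*(6.033) = (y-b)^2/(4a) = (6.033 - 2)^2/(4*5)
= 16.2651/20 = 0.8133


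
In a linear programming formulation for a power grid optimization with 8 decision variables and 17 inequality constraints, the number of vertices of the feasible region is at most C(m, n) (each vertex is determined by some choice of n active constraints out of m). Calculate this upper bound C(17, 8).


Each vertex corresponds to some choice of n active constraints out of m, so the number of vertices is at most C(m, n) = m! / (n!(m-n)!).
m = 17, n = 8
Numerator: 17 * 16 * 15 * 14 * 13 * 12 * 11 * 10
Denominator: 8! = 40320
C(17, 8) = 24310


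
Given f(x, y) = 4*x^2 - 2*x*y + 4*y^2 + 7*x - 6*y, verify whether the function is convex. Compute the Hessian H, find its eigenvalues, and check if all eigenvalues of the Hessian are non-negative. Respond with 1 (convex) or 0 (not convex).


The Hessian of f(x,y) = 4*x^2 - 2*x*y + 4*y^2 + 7*x - 6*y is:
H = [[8, -2], [-2, 8]]
Trace = 8 + 8 = 16
Determinant = 8*8 - (-2)^2 = 60
Discriminant = (16)^2 - 4*60 = 16.0
Eigenvalues: lambda_1 = 6.0, lambda_2 = 10.0
The function is convex.

1


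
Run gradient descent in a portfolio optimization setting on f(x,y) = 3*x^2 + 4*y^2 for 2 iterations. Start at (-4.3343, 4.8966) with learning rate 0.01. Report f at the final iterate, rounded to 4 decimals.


Gradient descent on f(x,y) = 3*x^2 + 4*y^2.
Starting point: (-4.3343, 4.8966), alpha = 0.01
Step 1: grad_x = 2*3*-4.3343 = -26.0058, grad_y = 2*4*4.8966 = 39.1728
  x_1 = -4.3343 - 0.01*-26.0058 = -4.0742
  y_1 = 4.8966 - 0.01*39.1728 = 4.5049
Step 2: grad_x = 2*3*-4.0742 = -24.4455, grad_y = 2*4*4.5049 = 36.039
  x_2 = -4.0742 - 0.01*-24.4455 = -3.8298
  y_2 = 4.5049 - 0.01*36.039 = 4.1445
f(-3.8298, 4.1445) = 3*(-3.8298)^2 + 4*4.1445^2 = 112.7087


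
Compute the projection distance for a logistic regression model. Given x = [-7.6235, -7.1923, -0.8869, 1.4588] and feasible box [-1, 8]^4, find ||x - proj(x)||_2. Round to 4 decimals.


Project each component onto [-1, 8].
clip(-7.6235) = -1.0, clip(-7.1923) = -1.0, clip(-0.8869) = -0.8869, clip(1.4588) = 1.4588
Projection = [-1.0, -1.0, -0.8869, 1.4588]
Squared diffs: [43.8708, 38.3446, 0.0, 0.0]
Distance = sqrt(82.2154) = 9.0673


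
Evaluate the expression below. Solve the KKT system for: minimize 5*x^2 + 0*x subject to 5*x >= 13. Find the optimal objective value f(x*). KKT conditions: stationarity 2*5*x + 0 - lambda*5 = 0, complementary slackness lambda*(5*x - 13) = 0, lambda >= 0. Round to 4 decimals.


Step 1: Try lambda = 0 (constraint inactive).
x_unc = 0/(2*5) = 0.0
Check: 5*0.0 = 0.0 < 13 -- violated!
Step 2: Constraint must be active: 5*x = 13
x* = 13/5 = 2.6
lambda = (2*5*2.6 + 0)/5 = 5.2
Step 3: Compute optimal value.
f(x*) = 5*2.6^2 + 0*2.6 = 33.8


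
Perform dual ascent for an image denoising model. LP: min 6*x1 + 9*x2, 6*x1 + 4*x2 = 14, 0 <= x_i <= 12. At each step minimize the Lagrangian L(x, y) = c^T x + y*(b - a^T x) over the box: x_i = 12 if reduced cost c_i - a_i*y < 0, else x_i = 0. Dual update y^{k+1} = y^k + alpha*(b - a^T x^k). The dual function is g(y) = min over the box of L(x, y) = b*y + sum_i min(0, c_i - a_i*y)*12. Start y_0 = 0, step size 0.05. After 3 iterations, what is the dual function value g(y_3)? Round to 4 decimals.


Dual ascent for LP: min 6*x1 + 9*x2, 6*x1 + 4*x2 = 14, 0 <= x_i <= 12
Step 1: y^k = 0.0, reduced costs: (6.0, 9.0)
  x^k = (0.0, 0.0), subgradient = b - a^T x = 14.0
  y^{k+1} = 0.0 + 0.05*14.0 = 0.7
Step 2: y^k = 0.7, reduced costs: (1.8, 6.2)
  x^k = (0.0, 0.0), subgradient = b - a^T x = 14.0
  y^{k+1} = 0.7 + 0.05*14.0 = 1.4
Step 3: y^k = 1.4, reduced costs: (-2.4, 3.4)
  x^k = (12.0, 0.0), subgradient = b - a^T x = -58.0
  y^{k+1} = 1.4 + 0.05*-58.0 = -1.5
Dual objective at y_3 = -1.5: reduced costs (15.0, 15.0), box minimizer x = (0.0, 0.0)
g(y_3) = b*y + (c1 - a1*y)*x1 + (c2 - a2*y)*x2 = 14*(-1.5) + 15.0*0.0 + 15.0*0.0 = -21.0 + 0.0 + 0.0 = -21.0


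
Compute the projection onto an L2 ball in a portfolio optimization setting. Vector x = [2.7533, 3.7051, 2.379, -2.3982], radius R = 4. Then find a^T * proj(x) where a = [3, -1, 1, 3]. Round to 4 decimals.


Step 1: Compute ||x|| (intermediates to 6 decimals).
||x|| = sqrt(2.7533^2 + 3.7051^2 + 2.379^2 + (-2.3982)^2) = 5.72009
Step 2: Project.
Since ||x|| > R, scale = R/||x|| = 4/5.72009 = 0.69929, proj(x) = scale * x
proj(x) = [1.925355, 2.590939, 1.663611, -1.677037]
Step 3: Dot product.
a^T * proj(x) = 3*1.925355 - 1*2.590939 + 1*1.663611 + 3*(-1.677037) = -0.1824


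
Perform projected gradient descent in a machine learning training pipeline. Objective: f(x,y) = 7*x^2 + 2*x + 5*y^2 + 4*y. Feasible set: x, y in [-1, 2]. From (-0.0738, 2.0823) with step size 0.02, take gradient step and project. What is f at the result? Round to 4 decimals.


Step 1: Compute gradient at (-0.0738, 2.0823).
grad_x = 2*7*-0.0738 + 2 = 0.9668
grad_y = 2*5*2.0823 + 4 = 24.823
Step 2: Gradient step.
x_raw = -0.0738 - 0.02*0.9668 = -0.0931
y_raw = 2.0823 - 0.02*24.823 = 1.5858
Step 3: Project onto [-1, 2].
x_proj = clip(-0.0931) = -0.0931
y_proj = clip(1.5858) = 1.5858
Step 4: Evaluate f.
f(-0.0931, 1.5858) = 18.7923


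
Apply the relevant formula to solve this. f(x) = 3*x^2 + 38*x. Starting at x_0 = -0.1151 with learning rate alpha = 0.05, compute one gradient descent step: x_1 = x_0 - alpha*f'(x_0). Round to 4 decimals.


We compute the gradient at x_0 and apply the update.
f'(x) = 6*x + 38
f'(-0.1151) = 6*-0.1151 + 38 = 37.3094
x_1 = -0.1151 - 0.05*37.3094 = -1.9806


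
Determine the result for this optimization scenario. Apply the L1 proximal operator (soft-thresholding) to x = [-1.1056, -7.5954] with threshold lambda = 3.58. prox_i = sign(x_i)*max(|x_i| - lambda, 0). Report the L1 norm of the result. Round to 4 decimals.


Soft-thresholding with lambda = 3.58:
prox(-1.1056) = sign(-1.1056)*max(|-1.1056| - 3.58, 0) = 0.0
prox(-7.5954) = sign(-7.5954)*max(|-7.5954| - 3.58, 0) = -4.0154
prox(x) = [0.0, -4.0154]
||prox(x)||_1 = 0.0 + 4.0154 = 4.0154


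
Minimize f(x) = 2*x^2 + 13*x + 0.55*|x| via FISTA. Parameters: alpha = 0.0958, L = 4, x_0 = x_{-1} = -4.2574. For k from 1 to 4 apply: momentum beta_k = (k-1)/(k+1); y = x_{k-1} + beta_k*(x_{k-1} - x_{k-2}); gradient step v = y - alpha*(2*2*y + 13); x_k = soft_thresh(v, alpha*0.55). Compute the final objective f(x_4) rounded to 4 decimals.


FISTA on f(x) = 2*x^2 + 13*x + 0.55*|x|
L = 4, alpha = 0.0958
Iteration 1: beta = 0.0, y = -4.2574 + 0.0*(-4.2574 + 4.2574) = -4.2574
  grad(y) = -4.0296, v = y - alpha*grad = -3.8714
  prox(v) = soft_thresh(-3.8714, 0.0527) = -3.8187
Iteration 2: beta = 0.3333, y = -3.8187 + 0.3333*(-3.8187 + 4.2574) = -3.6724
  grad(y) = -1.6897, v = y - alpha*grad = -3.5106
  prox(v) = soft_thresh(-3.5106, 0.0527) = -3.4579
Iteration 3: beta = 0.5, y = -3.4579 + 0.5*(-3.4579 + 3.8187) = -3.2775
  grad(y) = -0.1098, v = y - alpha*grad = -3.2669
  prox(v) = soft_thresh(-3.2669, 0.0527) = -3.2142
Iteration 4: beta = 0.6, y = -3.2142 + 0.6*(-3.2142 + 3.4579) = -3.0681
  grad(y) = 0.7277, v = y - alpha*grad = -3.1378
  prox(v) = soft_thresh(-3.1378, 0.0527) = -3.0851
f(x_4) = 2*(-3.0851)^2 + 13*(-3.0851) + 0.55*|-3.0851| = -19.3738


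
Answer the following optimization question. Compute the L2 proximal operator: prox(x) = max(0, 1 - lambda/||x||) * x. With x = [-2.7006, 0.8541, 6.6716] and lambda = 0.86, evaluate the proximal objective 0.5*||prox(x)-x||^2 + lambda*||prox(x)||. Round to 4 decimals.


Step 1: Compute ||x||.
||x|| = 7.248
Step 2: Compute scaling factor.
scale = max(0, 1 - 0.86/7.248) = 0.8813
Step 3: prox(x) = [-2.3802, 0.7528, 5.88]
||prox(x)|| = 6.388
Step 4: Proximal objective.
0.5*||prox-x||^2 = 0.3698
lambda*||prox|| = 5.4937
Total = 5.8634


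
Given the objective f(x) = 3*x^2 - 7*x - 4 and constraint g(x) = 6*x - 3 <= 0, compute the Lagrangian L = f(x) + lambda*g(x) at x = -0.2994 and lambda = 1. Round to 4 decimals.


Step 1: Evaluate f(x).
f(-0.2994) = 3*(-0.2994)^2 - 7*(-0.2994) - 4 = -1.6353
Step 2: Evaluate g(x).
g(-0.2994) = 6*-0.2994 - 3 = -4.7964
Step 3: Compute Lagrangian.
L = -1.6353 + 1*-4.7964 = -6.4317


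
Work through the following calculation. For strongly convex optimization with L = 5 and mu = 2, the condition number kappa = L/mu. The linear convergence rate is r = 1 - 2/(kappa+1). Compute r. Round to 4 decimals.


Step 1: Compute the condition number.
kappa = L/mu = 5/2 = 2.5
Step 2: Compute the convergence rate.
r = 1 - 2/(kappa + 1) = 1 - 2*mu/(L + mu) = (L - mu)/(L + mu) = 3/7 = 0.4286


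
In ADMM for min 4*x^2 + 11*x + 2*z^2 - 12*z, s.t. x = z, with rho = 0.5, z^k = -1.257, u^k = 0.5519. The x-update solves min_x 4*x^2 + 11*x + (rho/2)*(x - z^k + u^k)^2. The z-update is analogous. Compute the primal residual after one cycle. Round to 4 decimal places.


ADMM iteration with rho = 0.5, z^k = -1.257, u^k = 0.5519
Step 1: x-update.
Minimize 4*x^2 + 11*x + (0.5/2)*(x + 1.257 + 0.5519)^2
FOC: (2*4 + 0.5)*x = -11 + 0.5*(-1.257 - 0.5519)
x^{k+1} = -1.4005
Step 2: z-update.
Minimize 2*z^2 - 12*z + (0.5/2)*(-1.4005 - z + 0.5519)^2
FOC: (2*2 + 0.5)*z = 12 + 0.5*(-1.4005 + 0.5519)
z^{k+1} = 2.5724
Step 3: u-update.
u^{k+1} = 0.5519 - 1.4005 - 2.5724 = -3.421
Step 4: Primal residual = |-1.4005 - 2.5724| = 3.9729


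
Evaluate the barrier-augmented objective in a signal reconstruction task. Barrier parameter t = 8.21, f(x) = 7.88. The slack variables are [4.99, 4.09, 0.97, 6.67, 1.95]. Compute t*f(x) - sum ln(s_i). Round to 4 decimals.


Step 1: Compute log-barrier.
ln values: [1.6074, 1.4085, -0.0305, 1.8976, 0.6678]
phi = -(1.6074 + 1.4085 - 0.0305 + 1.8976 + 0.6678) = -5.551
Step 2: Compute augmented objective.
t*f(x) = 8.21*7.88 = 64.6948
Total = 64.6948 - 5.551 = 59.1438


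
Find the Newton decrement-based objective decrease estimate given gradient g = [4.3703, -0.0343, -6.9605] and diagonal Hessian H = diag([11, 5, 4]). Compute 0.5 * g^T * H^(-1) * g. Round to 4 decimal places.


Step 1: H is diagonal, so H^(-1) * g = [0.3973, -0.0069, -1.7401].
Step 2: g^T H^(-1) g = sum_i g_i^2 / H_ii
  = (4.3703)^2/11 + (-0.0343)^2/5 + (-6.9605)^2/4
  = 1.7363 + 0.0002 + 12.1121 = 13.8487
Step 3: Objective decrease = 0.5 * g^T H^(-1) g = 6.9243


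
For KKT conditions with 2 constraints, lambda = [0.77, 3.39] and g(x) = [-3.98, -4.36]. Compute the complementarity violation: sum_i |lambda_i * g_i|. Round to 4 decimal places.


KKT complementary slackness check:
lambda_1 * g_1 = 0.77 * -3.98 = -3.0646
lambda_2 * g_2 = 3.39 * -4.36 = -14.7804
Total violation = 3.0646 + 14.7804 = 17.845


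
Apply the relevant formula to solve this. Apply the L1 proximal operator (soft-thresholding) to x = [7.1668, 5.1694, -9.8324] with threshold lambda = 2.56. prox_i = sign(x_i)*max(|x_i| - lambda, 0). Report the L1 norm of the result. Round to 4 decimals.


Soft-thresholding with lambda = 2.56:
prox(7.1668) = sign(7.1668)*max(|7.1668| - 2.56, 0) = 4.6068
prox(5.1694) = sign(5.1694)*max(|5.1694| - 2.56, 0) = 2.6094
prox(-9.8324) = sign(-9.8324)*max(|-9.8324| - 2.56, 0) = -7.2724
prox(x) = [4.6068, 2.6094, -7.2724]
||prox(x)||_1 = 4.6068 + 2.6094 + 7.2724 = 14.4886


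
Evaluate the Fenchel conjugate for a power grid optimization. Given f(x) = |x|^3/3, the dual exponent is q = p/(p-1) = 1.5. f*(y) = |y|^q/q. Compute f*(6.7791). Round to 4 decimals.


The conjugate exponent q satisfies 1/p + 1/q = 1.
p = 3, so q = 3/(3 - 1) = 1.5
|y|^q = 6.7791^1.5 = 17.6505
f*(6.7791) = 17.6505 / 1.5 = 11.767


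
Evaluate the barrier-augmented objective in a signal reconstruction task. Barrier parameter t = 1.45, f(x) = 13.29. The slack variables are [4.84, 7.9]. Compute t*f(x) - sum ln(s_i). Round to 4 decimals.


Step 1: Compute log-barrier.
ln values: [1.5769, 2.0669]
phi = -(1.5769 + 2.0669) = -3.6438
Step 2: Compute augmented objective.
t*f(x) = 1.45*13.29 = 19.2705
Total = 19.2705 - 3.6438 = 15.6267


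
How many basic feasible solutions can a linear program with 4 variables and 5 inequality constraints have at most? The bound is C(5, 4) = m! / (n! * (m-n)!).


Each vertex corresponds to some choice of n active constraints out of m, so the number of vertices is at most C(m, n) = m! / (n!(m-n)!).
m = 5, n = 4
Numerator: 5 * 4 * 3 * 2
Denominator: 4! = 24
C(5, 4) = 5


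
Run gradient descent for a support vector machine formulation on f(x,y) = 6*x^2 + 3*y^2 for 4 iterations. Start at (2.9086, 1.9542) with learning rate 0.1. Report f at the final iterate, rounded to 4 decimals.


Gradient descent on f(x,y) = 6*x^2 + 3*y^2.
Starting point: (2.9086, 1.9542), alpha = 0.1
Step 1: grad_x = 2*6*2.9086 = 34.9032, grad_y = 2*3*1.9542 = 11.7252
  x_1 = 2.9086 - 0.1*34.9032 = -0.5817
  y_1 = 1.9542 - 0.1*11.7252 = 0.7817
Step 2: grad_x = 2*6*-0.5817 = -6.9806, grad_y = 2*3*0.7817 = 4.6901
  x_2 = -0.5817 - 0.1*-6.9806 = 0.1163
  y_2 = 0.7817 - 0.1*4.6901 = 0.3127
Step 3: grad_x = 2*6*0.1163 = 1.3961, grad_y = 2*3*0.3127 = 1.876
  x_3 = 0.1163 - 0.1*1.3961 = -0.0233
  y_3 = 0.3127 - 0.1*1.876 = 0.1251
Step 4: grad_x = 2*6*-0.0233 = -0.2792, grad_y = 2*3*0.1251 = 0.7504
  x_4 = -0.0233 - 0.1*-0.2792 = 0.0047
  y_4 = 0.1251 - 0.1*0.7504 = 0.05
f(0.0047, 0.05) = 6*0.0047^2 + 3*0.05^2 = 0.0076


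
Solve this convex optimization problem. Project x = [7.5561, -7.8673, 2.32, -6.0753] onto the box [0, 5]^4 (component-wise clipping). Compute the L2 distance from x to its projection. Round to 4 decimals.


Project each component onto [0, 5].
clip(7.5561) = 5.0, clip(-7.8673) = 0.0, clip(2.32) = 2.32, clip(-6.0753) = 0.0
Projection = [5.0, 0.0, 2.32, 0.0]
Squared diffs: [6.5336, 61.8944, 0.0, 36.9093]
Distance = sqrt(105.3373) = 10.2634


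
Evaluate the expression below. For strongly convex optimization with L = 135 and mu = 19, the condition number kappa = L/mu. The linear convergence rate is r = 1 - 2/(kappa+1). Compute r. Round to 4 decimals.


Step 1: Compute the condition number.
kappa = L/mu = 135/19 = 7.1053
Step 2: Compute the convergence rate.
r = 1 - 2/(kappa + 1) = 1 - 2*mu/(L + mu) = (L - mu)/(L + mu) = 116/154 = 0.7532


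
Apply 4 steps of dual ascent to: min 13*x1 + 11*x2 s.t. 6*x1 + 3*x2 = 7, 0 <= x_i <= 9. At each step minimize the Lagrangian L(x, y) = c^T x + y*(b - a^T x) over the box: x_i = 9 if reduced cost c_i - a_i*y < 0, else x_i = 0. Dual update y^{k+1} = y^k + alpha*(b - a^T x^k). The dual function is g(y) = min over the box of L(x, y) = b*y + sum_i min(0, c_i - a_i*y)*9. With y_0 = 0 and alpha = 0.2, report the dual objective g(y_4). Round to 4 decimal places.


Dual ascent for LP: min 13*x1 + 11*x2, 6*x1 + 3*x2 = 7, 0 <= x_i <= 9
Step 1: y^k = 0.0, reduced costs: (13.0, 11.0)
  x^k = (0.0, 0.0), subgradient = b - a^T x = 7.0
  y^{k+1} = 0.0 + 0.2*7.0 = 1.4
Step 2: y^k = 1.4, reduced costs: (4.6, 6.8)
  x^k = (0.0, 0.0), subgradient = b - a^T x = 7.0
  y^{k+1} = 1.4 + 0.2*7.0 = 2.8
Step 3: y^k = 2.8, reduced costs: (-3.8, 2.6)
  x^k = (9.0, 0.0), subgradient = b - a^T x = -47.0
  y^{k+1} = 2.8 + 0.2*-47.0 = -6.6
Step 4: y^k = -6.6, reduced costs: (52.6, 30.8)
  x^k = (0.0, 0.0), subgradient = b - a^T x = 7.0
  y^{k+1} = -6.6 + 0.2*7.0 = -5.2
Dual objective at y_4 = -5.2: reduced costs (44.2, 26.6), box minimizer x = (0.0, 0.0)
g(y_4) = b*y + (c1 - a1*y)*x1 + (c2 - a2*y)*x2 = 7*(-5.2) + 44.2*0.0 + 26.6*0.0 = -36.4 + 0.0 + 0.0 = -36.4


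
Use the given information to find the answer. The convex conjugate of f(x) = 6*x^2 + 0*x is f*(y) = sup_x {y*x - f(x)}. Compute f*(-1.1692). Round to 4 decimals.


f*(y) = sup_x {y*x - a*x^2 - b*x} = sup_x {(y-b)*x - a*x^2}
FOC: (y - b) - 2a*x = 0 => x* = (y - b)/(2a)
x* = (-1.1692 - 0)/(2*6) = -0.0974
f*(-1.1692) = (y-b)^2/(4a) = (-1.1692 - 0)^2/(4*6)
= 1.367/24 = 0.057


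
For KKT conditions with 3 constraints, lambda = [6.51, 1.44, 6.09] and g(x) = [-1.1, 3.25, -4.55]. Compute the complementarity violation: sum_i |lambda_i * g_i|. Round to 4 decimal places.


KKT complementary slackness check:
lambda_1 * g_1 = 6.51 * -1.1 = -7.161
lambda_2 * g_2 = 1.44 * 3.25 = 4.68
lambda_3 * g_3 = 6.09 * -4.55 = -27.7095
Total violation = 7.161 + 4.68 + 27.7095 = 39.5505


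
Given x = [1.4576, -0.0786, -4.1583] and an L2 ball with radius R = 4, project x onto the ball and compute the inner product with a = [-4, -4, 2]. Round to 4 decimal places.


Step 1: Compute ||x|| (intermediates to 6 decimals).
||x|| = sqrt(1.4576^2 + (-0.0786)^2 + (-4.1583)^2) = 4.407066
Step 2: Project.
Since ||x|| > R, scale = R/||x|| = 4/4.407066 = 0.907633, proj(x) = scale * x
proj(x) = [1.322966, -0.07134, -3.77421]
Step 3: Dot product.
a^T * proj(x) = -4*1.322966 - 4*(-0.07134) + 2*(-3.77421) = -12.5549


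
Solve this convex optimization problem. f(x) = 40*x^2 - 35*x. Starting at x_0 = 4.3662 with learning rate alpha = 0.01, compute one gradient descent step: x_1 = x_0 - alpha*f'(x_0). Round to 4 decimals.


We compute the gradient at x_0 and apply the update.
f'(x) = 80*x - 35
f'(4.3662) = 80*4.3662 - 35 = 314.296
x_1 = 4.3662 - 0.01*314.296 = 1.2232


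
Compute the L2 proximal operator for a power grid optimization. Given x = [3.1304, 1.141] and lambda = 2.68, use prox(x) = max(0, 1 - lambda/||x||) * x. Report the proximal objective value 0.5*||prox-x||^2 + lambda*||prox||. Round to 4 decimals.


Step 1: Compute ||x||.
||x|| = 3.3319
Step 2: Compute scaling factor.
scale = max(0, 1 - 2.68/3.3319) = 0.1956
Step 3: prox(x) = [0.6124, 0.2232]
||prox(x)|| = 0.6519
Step 4: Proximal objective.
0.5*||prox-x||^2 = 3.5912
lambda*||prox|| = 1.7471
Total = 5.3382


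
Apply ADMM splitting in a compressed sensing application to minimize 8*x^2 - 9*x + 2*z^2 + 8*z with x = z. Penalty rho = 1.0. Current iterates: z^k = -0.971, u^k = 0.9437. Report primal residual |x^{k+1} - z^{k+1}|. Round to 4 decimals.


ADMM iteration with rho = 1.0, z^k = -0.971, u^k = 0.9437
Step 1: x-update.
Minimize 8*x^2 - 9*x + (1.0/2)*(x + 0.971 + 0.9437)^2
FOC: (2*8 + 1.0)*x = 9 + 1.0*(-0.971 - 0.9437)
x^{k+1} = 0.4168
Step 2: z-update.
Minimize 2*z^2 + 8*z + (1.0/2)*(0.4168 - z + 0.9437)^2
FOC: (2*2 + 1.0)*z = -8 + 1.0*(0.4168 + 0.9437)
z^{k+1} = -1.3279
Step 3: u-update.
u^{k+1} = 0.9437 + 0.4168 + 1.3279 = 2.6884
Step 4: Primal residual = |0.4168 + 1.3279| = 1.7447


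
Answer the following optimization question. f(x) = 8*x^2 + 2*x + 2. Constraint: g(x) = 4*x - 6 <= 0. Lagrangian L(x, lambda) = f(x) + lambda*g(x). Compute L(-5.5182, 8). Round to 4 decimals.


Step 1: Evaluate f(x).
f(-5.5182) = 8*(-5.5182)^2 + 2*(-5.5182) + 2 = 234.5678
Step 2: Evaluate g(x).
g(-5.5182) = 4*-5.5182 - 6 = -28.0728
Step 3: Compute Lagrangian.
L = 234.5678 + 8*-28.0728 = 9.9854


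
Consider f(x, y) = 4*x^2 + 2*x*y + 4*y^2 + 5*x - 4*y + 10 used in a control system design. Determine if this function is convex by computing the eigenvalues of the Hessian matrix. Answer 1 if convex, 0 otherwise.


The Hessian of f(x,y) = 4*x^2 + 2*x*y + 4*y^2 + 5*x - 4*y + 10 is:
H = [[8, 2], [2, 8]]
Trace = 8 + 8 = 16
Determinant = 8*8 - (2)^2 = 60
Discriminant = (16)^2 - 4*60 = 16.0
Eigenvalues: lambda_1 = 6.0, lambda_2 = 10.0
The function is convex.

1


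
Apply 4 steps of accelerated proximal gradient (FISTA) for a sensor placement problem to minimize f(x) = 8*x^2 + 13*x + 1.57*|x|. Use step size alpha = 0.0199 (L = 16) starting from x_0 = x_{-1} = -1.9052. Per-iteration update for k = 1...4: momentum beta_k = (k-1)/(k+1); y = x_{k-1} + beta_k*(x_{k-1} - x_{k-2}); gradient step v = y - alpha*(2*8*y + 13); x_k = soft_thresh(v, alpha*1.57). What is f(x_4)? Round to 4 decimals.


FISTA on f(x) = 8*x^2 + 13*x + 1.57*|x|
L = 16, alpha = 0.0199
Iteration 1: beta = 0.0, y = -1.9052 + 0.0*(-1.9052 + 1.9052) = -1.9052
  grad(y) = -17.4832, v = y - alpha*grad = -1.5573
  prox(v) = soft_thresh(-1.5573, 0.0312) = -1.526
Iteration 2: beta = 0.3333, y = -1.526 + 0.3333*(-1.526 + 1.9052) = -1.3997
  grad(y) = -9.3945, v = y - alpha*grad = -1.2127
  prox(v) = soft_thresh(-1.2127, 0.0312) = -1.1815
Iteration 3: beta = 0.5, y = -1.1815 + 0.5*(-1.1815 + 1.526) = -1.0092
  grad(y) = -3.1468, v = y - alpha*grad = -0.9466
  prox(v) = soft_thresh(-0.9466, 0.0312) = -0.9153
Iteration 4: beta = 0.6, y = -0.9153 + 0.6*(-0.9153 + 1.1815) = -0.7556
  grad(y) = 0.9101, v = y - alpha*grad = -0.7737
  prox(v) = soft_thresh(-0.7737, 0.0312) = -0.7425
f(x_4) = 8*(-0.7425)^2 + 13*(-0.7425) + 1.57*|-0.7425| = -4.0763


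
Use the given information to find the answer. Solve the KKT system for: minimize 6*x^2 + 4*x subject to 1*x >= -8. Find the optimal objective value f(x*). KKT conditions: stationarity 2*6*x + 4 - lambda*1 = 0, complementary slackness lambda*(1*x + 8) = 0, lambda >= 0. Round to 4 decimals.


Step 1: Try lambda = 0 (constraint inactive).
Stationarity: 2*6*x + 4 = 0
x* = -4/(2*6) = -1/3 = -0.3333 (rounded; the exact value -1/3 is used below)
Check constraint: 1*-0.3333 = -0.3333 >= -8 -- satisfied.
Step 2: Compute optimal value.
f(x*) = 6*(-1/3)^2 + 4*(-1/3) = -0.6667


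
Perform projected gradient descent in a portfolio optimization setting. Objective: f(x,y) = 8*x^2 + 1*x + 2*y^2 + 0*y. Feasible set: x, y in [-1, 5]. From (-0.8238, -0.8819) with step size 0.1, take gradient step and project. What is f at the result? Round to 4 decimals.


Step 1: Compute gradient at (-0.8238, -0.8819).
grad_x = 2*8*-0.8238 + 1 = -12.1808
grad_y = 2*2*-0.8819 + 0 = -3.5276
Step 2: Gradient step.
x_raw = -0.8238 - 0.1*-12.1808 = 0.3943
y_raw = -0.8819 - 0.1*-3.5276 = -0.5291
Step 3: Project onto [-1, 5].
x_proj = clip(0.3943) = 0.3943
y_proj = clip(-0.5291) = -0.5291
Step 4: Evaluate f.
f(0.3943, -0.5291) = 2.1979


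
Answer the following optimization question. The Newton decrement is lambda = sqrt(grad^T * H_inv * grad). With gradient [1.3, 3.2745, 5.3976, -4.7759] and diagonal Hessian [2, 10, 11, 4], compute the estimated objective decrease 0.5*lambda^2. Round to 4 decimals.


Step 1: H is diagonal, so H^(-1) * g = [0.65, 0.3275, 0.4907, -1.194].
Step 2: g^T H^(-1) g = sum_i g_i^2 / H_ii
  = (1.3)^2/2 + (3.2745)^2/10 + (5.3976)^2/11 + (-4.7759)^2/4
  = 0.845 + 1.0722 + 2.6486 + 5.7023 = 10.2681
Step 3: Objective decrease = 0.5 * g^T H^(-1) g = 5.134


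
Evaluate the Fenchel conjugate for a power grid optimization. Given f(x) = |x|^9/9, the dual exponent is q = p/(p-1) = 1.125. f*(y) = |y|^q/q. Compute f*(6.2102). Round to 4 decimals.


The conjugate exponent q satisfies 1/p + 1/q = 1.
p = 9, so q = 9/(9 - 1) = 1.125
|y|^q = 6.2102^1.125 = 7.8027
f*(6.2102) = 7.8027 / 1.125 = 6.9357


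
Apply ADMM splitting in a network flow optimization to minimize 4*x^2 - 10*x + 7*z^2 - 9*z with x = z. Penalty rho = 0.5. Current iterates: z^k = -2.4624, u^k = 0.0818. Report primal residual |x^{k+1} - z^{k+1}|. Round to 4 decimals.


ADMM iteration with rho = 0.5, z^k = -2.4624, u^k = 0.0818
Step 1: x-update.
Minimize 4*x^2 - 10*x + (0.5/2)*(x + 2.4624 + 0.0818)^2
FOC: (2*4 + 0.5)*x = 10 + 0.5*(-2.4624 - 0.0818)
x^{k+1} = 1.0268
Step 2: z-update.
Minimize 7*z^2 - 9*z + (0.5/2)*(1.0268 - z + 0.0818)^2
FOC: (2*7 + 0.5)*z = 9 + 0.5*(1.0268 + 0.0818)
z^{k+1} = 0.6589
Step 3: u-update.
u^{k+1} = 0.0818 + 1.0268 - 0.6589 = 0.4497
Step 4: Primal residual = |1.0268 - 0.6589| = 0.3679


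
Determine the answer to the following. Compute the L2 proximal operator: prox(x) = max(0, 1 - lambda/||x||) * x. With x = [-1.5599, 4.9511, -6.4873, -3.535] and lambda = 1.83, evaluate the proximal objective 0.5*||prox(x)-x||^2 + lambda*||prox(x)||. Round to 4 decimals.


Step 1: Compute ||x||.
||x|| = 9.0293
Step 2: Compute scaling factor.
scale = max(0, 1 - 1.83/9.0293) = 0.7973
Step 3: prox(x) = [-1.2437, 3.9476, -5.1725, -2.8185]
||prox(x)|| = 7.1993
Step 4: Proximal objective.
0.5*||prox-x||^2 = 1.6745
lambda*||prox|| = 13.1747
Total = 14.8491


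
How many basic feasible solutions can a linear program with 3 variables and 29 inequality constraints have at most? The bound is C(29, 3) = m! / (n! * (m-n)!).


Each vertex corresponds to some choice of n active constraints out of m, so the number of vertices is at most C(m, n) = m! / (n!(m-n)!).
m = 29, n = 3
Numerator: 29 * 28 * 27
Denominator: 3! = 6
C(29, 3) = 3654


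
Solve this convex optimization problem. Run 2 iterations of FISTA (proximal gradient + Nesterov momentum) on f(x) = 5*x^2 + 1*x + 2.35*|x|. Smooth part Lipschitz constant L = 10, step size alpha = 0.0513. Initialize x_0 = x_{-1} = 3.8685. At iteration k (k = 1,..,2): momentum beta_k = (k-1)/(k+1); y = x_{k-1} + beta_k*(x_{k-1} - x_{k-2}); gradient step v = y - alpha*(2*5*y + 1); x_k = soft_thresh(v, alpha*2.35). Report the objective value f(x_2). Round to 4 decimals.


FISTA on f(x) = 5*x^2 + 1*x + 2.35*|x|
L = 10, alpha = 0.0513
Iteration 1: beta = 0.0, y = 3.8685 + 0.0*(3.8685 - 3.8685) = 3.8685
  grad(y) = 39.685, v = y - alpha*grad = 1.8327
  prox(v) = soft_thresh(1.8327, 0.1206) = 1.7121
Iteration 2: beta = 0.3333, y = 1.7121 + 0.3333*(1.7121 - 3.8685) = 0.9933
  grad(y) = 10.9331, v = y - alpha*grad = 0.4324
  prox(v) = soft_thresh(0.4324, 0.1206) = 0.3119
f(x_2) = 5*0.3119^2 + 1*0.3119 + 2.35*|0.3119| = 1.5312


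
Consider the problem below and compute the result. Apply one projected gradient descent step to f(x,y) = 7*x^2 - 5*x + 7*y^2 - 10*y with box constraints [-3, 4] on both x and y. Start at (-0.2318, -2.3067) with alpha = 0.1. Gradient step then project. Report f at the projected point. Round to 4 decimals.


Step 1: Compute gradient at (-0.2318, -2.3067).
grad_x = 2*7*-0.2318 - 5 = -8.2452
grad_y = 2*7*-2.3067 - 10 = -42.2938
Step 2: Gradient step.
x_raw = -0.2318 - 0.1*-8.2452 = 0.5927
y_raw = -2.3067 - 0.1*-42.2938 = 1.9227
Step 3: Project onto [-3, 4].
x_proj = clip(0.5927) = 0.5927
y_proj = clip(1.9227) = 1.9227
Step 4: Evaluate f.
f(0.5927, 1.9227) = 6.1457


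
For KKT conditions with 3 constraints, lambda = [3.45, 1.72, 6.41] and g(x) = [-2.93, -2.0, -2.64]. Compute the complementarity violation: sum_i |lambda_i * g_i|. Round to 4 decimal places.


KKT complementary slackness check:
lambda_1 * g_1 = 3.45 * -2.93 = -10.1085
lambda_2 * g_2 = 1.72 * -2.0 = -3.44
lambda_3 * g_3 = 6.41 * -2.64 = -16.9224
Total violation = 10.1085 + 3.44 + 16.9224 = 30.4709


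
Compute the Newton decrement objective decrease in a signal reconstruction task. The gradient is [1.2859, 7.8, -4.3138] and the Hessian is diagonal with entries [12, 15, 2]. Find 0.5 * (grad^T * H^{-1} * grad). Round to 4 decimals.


Step 1: H is diagonal, so H^(-1) * g = [0.1072, 0.52, -2.1569].
Step 2: g^T H^(-1) g = sum_i g_i^2 / H_ii
  = (1.2859)^2/12 + (7.8)^2/15 + (-4.3138)^2/2
  = 0.1378 + 4.056 + 9.3044 = 13.4982
Step 3: Objective decrease = 0.5 * g^T H^(-1) g = 6.7491


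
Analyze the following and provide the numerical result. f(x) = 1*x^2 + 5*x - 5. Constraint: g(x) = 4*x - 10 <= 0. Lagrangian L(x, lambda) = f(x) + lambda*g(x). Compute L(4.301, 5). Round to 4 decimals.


Step 1: Evaluate f(x).
f(4.301) = 1*4.301^2 + 5*4.301 - 5 = 35.0036
Step 2: Evaluate g(x).
g(4.301) = 4*4.301 - 10 = 7.204
Step 3: Compute Lagrangian.
L = 35.0036 + 5*7.204 = 71.0236


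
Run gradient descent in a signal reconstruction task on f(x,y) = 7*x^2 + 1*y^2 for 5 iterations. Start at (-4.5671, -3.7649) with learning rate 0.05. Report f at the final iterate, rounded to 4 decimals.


Gradient descent on f(x,y) = 7*x^2 + 1*y^2.
Starting point: (-4.5671, -3.7649), alpha = 0.05
Step 1: grad_x = 2*7*-4.5671 = -63.9394, grad_y = 2*1*-3.7649 = -7.5298
  x_1 = -4.5671 - 0.05*-63.9394 = -1.3701
  y_1 = -3.7649 - 0.05*-7.5298 = -3.3884
Step 2: grad_x = 2*7*-1.3701 = -19.1818, grad_y = 2*1*-3.3884 = -6.7768
  x_2 = -1.3701 - 0.05*-19.1818 = -0.411
  y_2 = -3.3884 - 0.05*-6.7768 = -3.0496
Step 3: grad_x = 2*7*-0.411 = -5.7545, grad_y = 2*1*-3.0496 = -6.0991
  x_3 = -0.411 - 0.05*-5.7545 = -0.1233
  y_3 = -3.0496 - 0.05*-6.0991 = -2.7446
Step 4: grad_x = 2*7*-0.1233 = -1.7264, grad_y = 2*1*-2.7446 = -5.4892
  x_4 = -0.1233 - 0.05*-1.7264 = -0.037
  y_4 = -2.7446 - 0.05*-5.4892 = -2.4702
Step 5: grad_x = 2*7*-0.037 = -0.5179, grad_y = 2*1*-2.4702 = -4.9403
  x_5 = -0.037 - 0.05*-0.5179 = -0.0111
  y_5 = -2.4702 - 0.05*-4.9403 = -2.2231
f(-0.0111, -2.2231) = 7*(-0.0111)^2 + 1*(-2.2231)^2 = 4.9432


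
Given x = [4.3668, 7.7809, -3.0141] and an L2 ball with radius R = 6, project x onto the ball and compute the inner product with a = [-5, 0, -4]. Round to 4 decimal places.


Step 1: Compute ||x|| (intermediates to 6 decimals).
||x|| = sqrt(4.3668^2 + 7.7809^2 + (-3.0141)^2) = 9.417863
Step 2: Project.
Since ||x|| > R, scale = R/||x|| = 6/9.417863 = 0.637087, proj(x) = scale * x
proj(x) = [2.782032, 4.95711, -1.920244]
Step 3: Dot product.
a^T * proj(x) = -5*2.782032 + 0*4.95711 - 4*(-1.920244) = -6.2292


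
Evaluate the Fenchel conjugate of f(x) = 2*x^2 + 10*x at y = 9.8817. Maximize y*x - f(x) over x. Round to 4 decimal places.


f*(y) = sup_x {y*x - a*x^2 - b*x} = sup_x {(y-b)*x - a*x^2}
FOC: (y - b) - 2a*x = 0 => x* = (y - b)/(2a)
x* = (9.8817 - 10)/(2*2) = -0.0296
f*(9.8817) = (y-b)^2/(4a) = (9.8817 - 10)^2/(4*2)
= 0.014/8 = 0.0017


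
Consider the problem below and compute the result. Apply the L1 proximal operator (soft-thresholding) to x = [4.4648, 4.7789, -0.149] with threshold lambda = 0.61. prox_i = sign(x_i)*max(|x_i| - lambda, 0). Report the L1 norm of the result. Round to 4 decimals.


Soft-thresholding with lambda = 0.61:
prox(4.4648) = sign(4.4648)*max(|4.4648| - 0.61, 0) = 3.8548
prox(4.7789) = sign(4.7789)*max(|4.7789| - 0.61, 0) = 4.1689
prox(-0.149) = sign(-0.149)*max(|-0.149| - 0.61, 0) = 0.0
prox(x) = [3.8548, 4.1689, 0.0]
||prox(x)||_1 = 3.8548 + 4.1689 + 0.0 = 8.0237


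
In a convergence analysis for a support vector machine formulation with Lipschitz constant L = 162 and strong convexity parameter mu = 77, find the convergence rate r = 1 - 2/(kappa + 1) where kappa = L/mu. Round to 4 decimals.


Step 1: Compute the condition number.
kappa = L/mu = 162/77 = 2.1039
Step 2: Compute the convergence rate.
r = 1 - 2/(kappa + 1) = 1 - 2*mu/(L + mu) = (L - mu)/(L + mu) = 85/239 = 0.3556


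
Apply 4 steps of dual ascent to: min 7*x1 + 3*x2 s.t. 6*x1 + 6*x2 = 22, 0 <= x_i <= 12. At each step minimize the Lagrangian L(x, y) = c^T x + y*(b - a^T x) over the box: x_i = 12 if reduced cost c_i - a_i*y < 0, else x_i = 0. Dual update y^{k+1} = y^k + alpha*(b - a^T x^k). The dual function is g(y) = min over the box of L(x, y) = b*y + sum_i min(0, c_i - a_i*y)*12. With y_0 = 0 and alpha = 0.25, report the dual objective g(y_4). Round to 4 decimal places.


Dual ascent for LP: min 7*x1 + 3*x2, 6*x1 + 6*x2 = 22, 0 <= x_i <= 12
Step 1: y^k = 0.0, reduced costs: (7.0, 3.0)
  x^k = (0.0, 0.0), subgradient = b - a^T x = 22.0
  y^{k+1} = 0.0 + 0.25*22.0 = 5.5
Step 2: y^k = 5.5, reduced costs: (-26.0, -30.0)
  x^k = (12.0, 12.0), subgradient = b - a^T x = -122.0
  y^{k+1} = 5.5 + 0.25*-122.0 = -25.0
Step 3: y^k = -25.0, reduced costs: (157.0, 153.0)
  x^k = (0.0, 0.0), subgradient = b - a^T x = 22.0
  y^{k+1} = -25.0 + 0.25*22.0 = -19.5
Step 4: y^k = -19.5, reduced costs: (124.0, 120.0)
  x^k = (0.0, 0.0), subgradient = b - a^T x = 22.0
  y^{k+1} = -19.5 + 0.25*22.0 = -14.0
Dual objective at y_4 = -14.0: reduced costs (91.0, 87.0), box minimizer x = (0.0, 0.0)
g(y_4) = b*y + (c1 - a1*y)*x1 + (c2 - a2*y)*x2 = 22*(-14.0) + 91.0*0.0 + 87.0*0.0 = -308.0 + 0.0 + 0.0 = -308.0


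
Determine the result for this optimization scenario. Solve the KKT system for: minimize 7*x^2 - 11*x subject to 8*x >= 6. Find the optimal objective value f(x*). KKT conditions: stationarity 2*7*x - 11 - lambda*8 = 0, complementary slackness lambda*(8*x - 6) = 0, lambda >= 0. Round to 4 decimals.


Step 1: Try lambda = 0 (constraint inactive).
Stationarity: 2*7*x - 11 = 0
x* = 11/(2*7) = 11/14 = 0.7857 (rounded; the exact value 11/14 is used below)
Check constraint: 8*0.7857 = 6.2856 >= 6 -- satisfied.
Step 2: Compute optimal value.
f(x*) = 7*(11/14)^2 - 11*(11/14) = -4.3214


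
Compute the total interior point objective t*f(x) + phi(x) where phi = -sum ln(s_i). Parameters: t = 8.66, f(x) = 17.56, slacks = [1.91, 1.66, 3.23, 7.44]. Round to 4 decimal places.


Step 1: Compute log-barrier.
ln values: [0.6471, 0.5068, 1.1725, 2.0069]
phi = -(0.6471 + 0.5068 + 1.1725 + 2.0069) = -4.3333
Step 2: Compute augmented objective.
t*f(x) = 8.66*17.56 = 152.0696
Total = 152.0696 - 4.3333 = 147.7363


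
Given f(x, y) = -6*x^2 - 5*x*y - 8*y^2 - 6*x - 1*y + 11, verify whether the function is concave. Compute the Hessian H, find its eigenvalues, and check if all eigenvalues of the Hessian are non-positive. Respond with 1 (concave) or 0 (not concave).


The Hessian of f(x,y) = -6*x^2 - 5*x*y - 8*y^2 - 6*x - 1*y + 11 is:
H = [[-12, -5], [-5, -16]]
Trace = -12 - 16 = -28
Determinant = -12*-16 - (-5)^2 = 167
Discriminant = (-28)^2 - 4*167 = 116.0
Eigenvalues: lambda_1 = -19.3852, lambda_2 = -8.6148
The function is concave.

1


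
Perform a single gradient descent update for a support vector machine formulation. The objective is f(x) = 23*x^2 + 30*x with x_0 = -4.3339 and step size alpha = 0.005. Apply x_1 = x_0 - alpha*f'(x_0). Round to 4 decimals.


We compute the gradient at x_0 and apply the update.
f'(x) = 46*x + 30
f'(-4.3339) = 46*-4.3339 + 30 = -169.3594
x_1 = -4.3339 - 0.005*-169.3594 = -3.4871


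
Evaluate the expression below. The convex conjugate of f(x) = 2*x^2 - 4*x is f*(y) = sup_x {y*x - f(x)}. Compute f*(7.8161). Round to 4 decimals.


f*(y) = sup_x {y*x - a*x^2 - b*x} = sup_x {(y-b)*x - a*x^2}
FOC: (y - b) - 2a*x = 0 => x* = (y - b)/(2a)
x* = (7.8161 + 4)/(2*2) = 2.954
f*(7.8161) = (y-b)^2/(4a) = (7.8161 + 4)^2/(4*2)
= 139.6202/8 = 17.4525


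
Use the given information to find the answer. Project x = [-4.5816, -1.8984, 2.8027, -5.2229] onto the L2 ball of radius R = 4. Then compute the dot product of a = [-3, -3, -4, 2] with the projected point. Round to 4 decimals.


Step 1: Compute ||x|| (intermediates to 6 decimals).
||x|| = sqrt((-4.5816)^2 + (-1.8984)^2 + 2.8027^2 + (-5.2229)^2) = 7.728441
Step 2: Project.
Since ||x|| > R, scale = R/||x|| = 4/7.728441 = 0.517569, proj(x) = scale * x
proj(x) = [-2.371294, -0.982553, 1.450591, -2.703211]
Step 3: Dot product.
a^T * proj(x) = -3*(-2.371294) - 3*(-0.982553) - 4*1.450591 + 2*(-2.703211) = -1.1472


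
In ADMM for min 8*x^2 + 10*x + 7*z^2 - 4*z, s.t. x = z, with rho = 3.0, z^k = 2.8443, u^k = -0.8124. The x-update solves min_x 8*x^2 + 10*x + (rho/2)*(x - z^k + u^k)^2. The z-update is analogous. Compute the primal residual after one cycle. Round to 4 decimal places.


ADMM iteration with rho = 3.0, z^k = 2.8443, u^k = -0.8124
Step 1: x-update.
Minimize 8*x^2 + 10*x + (3.0/2)*(x - 2.8443 - 0.8124)^2
FOC: (2*8 + 3.0)*x = -10 + 3.0*(2.8443 + 0.8124)
x^{k+1} = 0.0511
Step 2: z-update.
Minimize 7*z^2 - 4*z + (3.0/2)*(0.0511 - z - 0.8124)^2
FOC: (2*7 + 3.0)*z = 4 + 3.0*(0.0511 - 0.8124)
z^{k+1} = 0.1009
Step 3: u-update.
u^{k+1} = -0.8124 + 0.0511 - 0.1009 = -0.8623
Step 4: Primal residual = |0.0511 - 0.1009| = 0.0499


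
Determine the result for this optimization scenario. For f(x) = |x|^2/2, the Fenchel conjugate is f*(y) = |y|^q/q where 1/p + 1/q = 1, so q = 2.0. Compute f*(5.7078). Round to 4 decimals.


The conjugate exponent q satisfies 1/p + 1/q = 1.
p = 2, so q = 2/(2 - 1) = 2.0
|y|^q = 5.7078^2.0 = 32.579
f*(5.7078) = 32.579 / 2.0 = 16.2895


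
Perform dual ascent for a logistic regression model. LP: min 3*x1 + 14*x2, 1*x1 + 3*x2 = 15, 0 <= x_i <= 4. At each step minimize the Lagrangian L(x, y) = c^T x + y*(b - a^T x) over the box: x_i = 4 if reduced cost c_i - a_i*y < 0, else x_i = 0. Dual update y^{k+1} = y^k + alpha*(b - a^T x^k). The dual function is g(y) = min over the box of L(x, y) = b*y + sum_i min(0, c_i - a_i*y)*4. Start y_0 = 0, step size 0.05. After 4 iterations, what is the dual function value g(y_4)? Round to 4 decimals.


Dual ascent for LP: min 3*x1 + 14*x2, 1*x1 + 3*x2 = 15, 0 <= x_i <= 4
Step 1: y^k = 0.0, reduced costs: (3.0, 14.0)
  x^k = (0.0, 0.0), subgradient = b - a^T x = 15.0
  y^{k+1} = 0.0 + 0.05*15.0 = 0.75
Step 2: y^k = 0.75, reduced costs: (2.25, 11.75)
  x^k = (0.0, 0.0), subgradient = b - a^T x = 15.0
  y^{k+1} = 0.75 + 0.05*15.0 = 1.5
Step 3: y^k = 1.5, reduced costs: (1.5, 9.5)
  x^k = (0.0, 0.0), subgradient = b - a^T x = 15.0
  y^{k+1} = 1.5 + 0.05*15.0 = 2.25
Step 4: y^k = 2.25, reduced costs: (0.75, 7.25)
  x^k = (0.0, 0.0), subgradient = b - a^T x = 15.0
  y^{k+1} = 2.25 + 0.05*15.0 = 3.0
Dual objective at y_4 = 3.0: reduced costs (0.0, 5.0), box minimizer x = (0.0, 0.0)
g(y_4) = b*y + (c1 - a1*y)*x1 + (c2 - a2*y)*x2 = 15*3.0 + 0.0*0.0 + 5.0*0.0 = 45.0 + 0.0 + 0.0 = 45.0
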